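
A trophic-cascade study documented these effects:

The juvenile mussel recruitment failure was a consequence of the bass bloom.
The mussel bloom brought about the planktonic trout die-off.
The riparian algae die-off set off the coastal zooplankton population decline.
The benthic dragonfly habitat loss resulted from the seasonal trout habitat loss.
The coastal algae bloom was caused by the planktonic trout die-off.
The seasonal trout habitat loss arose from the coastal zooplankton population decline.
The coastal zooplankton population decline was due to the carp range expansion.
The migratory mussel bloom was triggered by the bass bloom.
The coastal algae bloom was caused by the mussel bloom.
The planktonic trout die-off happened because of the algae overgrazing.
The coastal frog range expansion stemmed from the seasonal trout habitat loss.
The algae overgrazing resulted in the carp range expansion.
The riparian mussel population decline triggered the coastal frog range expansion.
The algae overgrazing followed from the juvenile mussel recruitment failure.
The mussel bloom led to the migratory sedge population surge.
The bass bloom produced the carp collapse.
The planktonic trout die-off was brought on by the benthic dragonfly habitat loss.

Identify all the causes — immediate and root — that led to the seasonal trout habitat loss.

the algae overgrazing, the bass bloom, the carp range expansion, the coastal zooplankton population decline, the juvenile mussel recruitment failure, the riparian algae die-off

Immediate cause of the seasonal trout habitat loss: the coastal zooplankton population decline.
Further upstream: the bass bloom, the juvenile mussel recruitment failure, the algae overgrazing, the riparian algae die-off, the carp range expansion.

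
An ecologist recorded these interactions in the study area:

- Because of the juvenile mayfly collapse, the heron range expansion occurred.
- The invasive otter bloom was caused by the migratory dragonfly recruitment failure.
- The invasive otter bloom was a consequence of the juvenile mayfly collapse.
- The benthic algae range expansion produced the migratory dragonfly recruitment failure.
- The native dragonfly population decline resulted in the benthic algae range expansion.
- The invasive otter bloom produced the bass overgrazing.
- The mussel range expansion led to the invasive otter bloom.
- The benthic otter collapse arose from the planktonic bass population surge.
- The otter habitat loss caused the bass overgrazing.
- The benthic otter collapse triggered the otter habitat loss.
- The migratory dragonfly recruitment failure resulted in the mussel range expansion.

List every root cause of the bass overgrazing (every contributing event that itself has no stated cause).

Tracing upstream from the bass overgrazing: the bass overgrazing ← the invasive otter bloom ← the migratory dragonfly recruitment failure ← the benthic algae range expansion ← the native dragonfly population decline.
A separate upstream branch: the bass overgrazing ← the otter habitat loss ← the benthic otter collapse ← the planktonic bass population surge.
A separate upstream branch: the bass overgrazing ← the invasive otter bloom ← the juvenile mayfly collapse.
Each of those chain origins has no stated cause.

the juvenile mayfly collapse, the native dragonfly population decline, the planktonic bass population surge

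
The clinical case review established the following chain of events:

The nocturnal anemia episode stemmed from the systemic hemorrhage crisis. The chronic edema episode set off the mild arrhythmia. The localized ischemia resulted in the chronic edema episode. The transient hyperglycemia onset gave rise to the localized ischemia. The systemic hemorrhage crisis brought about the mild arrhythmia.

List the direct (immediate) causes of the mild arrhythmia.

the chronic edema episode, the systemic hemorrhage crisis

Upstream contributors include the transient hyperglycemia onset, the localized ischemia, but only the chronic edema episode, the systemic hemorrhage crisis feed directly into the mild arrhythmia.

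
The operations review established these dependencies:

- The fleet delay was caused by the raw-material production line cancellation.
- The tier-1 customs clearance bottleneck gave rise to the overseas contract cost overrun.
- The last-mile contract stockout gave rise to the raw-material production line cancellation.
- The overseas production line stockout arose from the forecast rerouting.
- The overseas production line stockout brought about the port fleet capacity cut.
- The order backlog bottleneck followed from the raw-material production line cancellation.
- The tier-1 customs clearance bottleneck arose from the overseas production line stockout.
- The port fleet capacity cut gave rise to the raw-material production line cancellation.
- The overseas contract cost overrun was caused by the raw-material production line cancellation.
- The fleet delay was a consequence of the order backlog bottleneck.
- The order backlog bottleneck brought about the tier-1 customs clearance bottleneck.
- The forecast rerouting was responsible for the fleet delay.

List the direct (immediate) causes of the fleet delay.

the forecast rerouting, the order backlog bottleneck, the raw-material production line cancellation

Upstream contributors include the overseas production line stockout, the port fleet capacity cut, the last-mile contract stockout, but only the forecast rerouting, the order backlog bottleneck, the raw-material production line cancellation feed directly into the fleet delay.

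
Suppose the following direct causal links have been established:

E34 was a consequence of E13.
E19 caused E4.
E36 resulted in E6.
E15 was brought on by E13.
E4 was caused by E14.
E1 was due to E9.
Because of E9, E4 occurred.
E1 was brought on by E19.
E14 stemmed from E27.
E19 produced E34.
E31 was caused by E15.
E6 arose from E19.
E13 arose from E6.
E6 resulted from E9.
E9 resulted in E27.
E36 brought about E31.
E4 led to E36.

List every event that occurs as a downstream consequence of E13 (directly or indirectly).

Direct effects: E15, E34.
2 steps out: E31.
Not reachable from it: E9, E19, E27, E1, E14, E4, E36, E6.

E15, E31, E34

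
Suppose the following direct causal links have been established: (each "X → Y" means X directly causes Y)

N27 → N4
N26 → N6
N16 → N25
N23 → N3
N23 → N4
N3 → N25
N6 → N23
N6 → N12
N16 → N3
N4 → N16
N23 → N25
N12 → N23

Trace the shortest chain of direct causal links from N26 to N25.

N26 → N6 → N23 → N25

N26 → N6
N6 → N23
N23 → N25
Length: 3 steps.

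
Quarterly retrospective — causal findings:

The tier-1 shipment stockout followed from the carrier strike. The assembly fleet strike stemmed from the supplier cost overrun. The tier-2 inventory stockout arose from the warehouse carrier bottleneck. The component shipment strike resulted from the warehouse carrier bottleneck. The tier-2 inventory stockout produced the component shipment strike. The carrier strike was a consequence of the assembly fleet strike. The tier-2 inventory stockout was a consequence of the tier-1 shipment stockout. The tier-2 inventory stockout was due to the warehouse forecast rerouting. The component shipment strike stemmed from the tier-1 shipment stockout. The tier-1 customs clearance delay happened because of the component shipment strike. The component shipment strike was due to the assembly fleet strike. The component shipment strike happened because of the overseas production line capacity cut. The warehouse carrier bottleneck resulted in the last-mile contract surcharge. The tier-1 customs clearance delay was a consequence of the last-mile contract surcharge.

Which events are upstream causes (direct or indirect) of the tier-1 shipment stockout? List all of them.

the assembly fleet strike, the carrier strike, the supplier cost overrun

Immediate cause of the tier-1 shipment stockout: the carrier strike.
Further upstream: the supplier cost overrun, the assembly fleet strike.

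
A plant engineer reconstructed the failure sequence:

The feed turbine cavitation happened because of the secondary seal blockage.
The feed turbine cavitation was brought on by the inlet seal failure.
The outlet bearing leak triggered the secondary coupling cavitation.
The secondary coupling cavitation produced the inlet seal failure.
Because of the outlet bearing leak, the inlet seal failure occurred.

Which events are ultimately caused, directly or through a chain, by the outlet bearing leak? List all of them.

the feed turbine cavitation, the inlet seal failure, the secondary coupling cavitation

Direct effects: the secondary coupling cavitation, the inlet seal failure.
2 steps out: the feed turbine cavitation.
Not reachable from it: the secondary seal blockage.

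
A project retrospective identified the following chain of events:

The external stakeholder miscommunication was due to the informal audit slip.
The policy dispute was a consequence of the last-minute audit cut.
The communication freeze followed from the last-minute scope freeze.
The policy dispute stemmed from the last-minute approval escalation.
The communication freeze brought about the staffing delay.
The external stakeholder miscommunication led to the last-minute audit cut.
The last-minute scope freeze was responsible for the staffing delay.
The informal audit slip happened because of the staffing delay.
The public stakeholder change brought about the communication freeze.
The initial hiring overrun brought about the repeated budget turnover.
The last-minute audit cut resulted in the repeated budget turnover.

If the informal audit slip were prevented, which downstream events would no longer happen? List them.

Downstream of the informal audit slip: the external stakeholder miscommunication, the last-minute audit cut, the policy dispute, the repeated budget turnover.
Of those, still caused via another path: the policy dispute, the repeated budget turnover.
The remainder have no surviving cause.

the external stakeholder miscommunication, the last-minute audit cut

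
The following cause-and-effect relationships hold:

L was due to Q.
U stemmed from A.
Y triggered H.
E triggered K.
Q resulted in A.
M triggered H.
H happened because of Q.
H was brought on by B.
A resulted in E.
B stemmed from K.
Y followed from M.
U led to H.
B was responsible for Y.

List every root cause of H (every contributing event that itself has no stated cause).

Tracing upstream from H: H ← Q.
A separate upstream branch: H ← M.
Each of those chain origins has no stated cause.

M, Q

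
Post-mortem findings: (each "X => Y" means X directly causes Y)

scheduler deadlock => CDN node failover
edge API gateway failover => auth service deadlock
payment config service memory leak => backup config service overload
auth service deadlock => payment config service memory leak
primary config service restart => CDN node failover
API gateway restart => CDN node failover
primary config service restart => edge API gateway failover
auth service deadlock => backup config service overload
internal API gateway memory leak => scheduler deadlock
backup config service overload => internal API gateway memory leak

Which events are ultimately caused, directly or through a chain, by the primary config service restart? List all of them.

the CDN node failover, the auth service deadlock, the backup config service overload, the edge API gateway failover, the internal API gateway memory leak, the payment config service memory leak, the scheduler deadlock

Direct effects: the edge API gateway failover, the CDN node failover.
2 steps out: the auth service deadlock.
3 steps out: the payment config service memory leak, the backup config service overload.
4 steps out: the internal API gateway memory leak.
5 steps out: the scheduler deadlock.
Not reachable from it: the API gateway restart.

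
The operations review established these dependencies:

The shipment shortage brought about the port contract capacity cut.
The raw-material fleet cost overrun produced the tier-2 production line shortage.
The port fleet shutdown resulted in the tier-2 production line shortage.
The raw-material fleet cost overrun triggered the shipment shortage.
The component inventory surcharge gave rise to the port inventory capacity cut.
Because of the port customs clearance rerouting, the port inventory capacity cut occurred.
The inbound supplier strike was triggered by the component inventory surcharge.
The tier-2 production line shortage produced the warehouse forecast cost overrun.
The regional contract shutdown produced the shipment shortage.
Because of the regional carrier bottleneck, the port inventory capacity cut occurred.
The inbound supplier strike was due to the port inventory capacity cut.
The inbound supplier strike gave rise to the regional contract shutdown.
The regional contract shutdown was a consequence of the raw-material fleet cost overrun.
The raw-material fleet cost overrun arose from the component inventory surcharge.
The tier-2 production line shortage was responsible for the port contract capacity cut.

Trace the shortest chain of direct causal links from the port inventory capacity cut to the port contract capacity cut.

the port inventory capacity cut → the inbound supplier strike
the inbound supplier strike → the regional contract shutdown
the regional contract shutdown → the shipment shortage
the shipment shortage → the port contract capacity cut
Length: 4 steps.

the port inventory capacity cut → the inbound supplier strike → the regional contract shutdown → the shipment shortage → the port contract capacity cut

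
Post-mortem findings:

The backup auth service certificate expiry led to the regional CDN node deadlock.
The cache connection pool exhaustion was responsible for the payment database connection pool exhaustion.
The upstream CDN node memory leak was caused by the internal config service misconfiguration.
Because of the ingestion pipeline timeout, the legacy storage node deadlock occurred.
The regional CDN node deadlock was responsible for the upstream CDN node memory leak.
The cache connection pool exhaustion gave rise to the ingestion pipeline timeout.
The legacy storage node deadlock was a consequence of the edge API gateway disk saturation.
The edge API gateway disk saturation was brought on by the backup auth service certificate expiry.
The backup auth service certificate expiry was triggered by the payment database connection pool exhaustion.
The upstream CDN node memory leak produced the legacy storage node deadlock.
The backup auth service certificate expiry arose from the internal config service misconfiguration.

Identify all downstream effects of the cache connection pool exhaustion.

the backup auth service certificate expiry, the edge API gateway disk saturation, the ingestion pipeline timeout, the legacy storage node deadlock, the payment database connection pool exhaustion, the regional CDN node deadlock, the upstream CDN node memory leak

Direct effects: the ingestion pipeline timeout, the payment database connection pool exhaustion.
2 steps out: the backup auth service certificate expiry, the legacy storage node deadlock.
3 steps out: the edge API gateway disk saturation, the regional CDN node deadlock.
4 steps out: the upstream CDN node memory leak.
Not reachable from it: the internal config service misconfiguration.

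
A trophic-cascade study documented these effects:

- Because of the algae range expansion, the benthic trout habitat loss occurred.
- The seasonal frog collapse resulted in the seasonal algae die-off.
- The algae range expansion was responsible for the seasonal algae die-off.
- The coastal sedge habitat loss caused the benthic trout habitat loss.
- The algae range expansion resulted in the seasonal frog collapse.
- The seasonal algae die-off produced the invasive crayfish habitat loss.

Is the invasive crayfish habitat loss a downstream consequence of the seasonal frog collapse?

There is a causal chain: the seasonal frog collapse → the seasonal algae die-off → the invasive crayfish habitat loss.

Yes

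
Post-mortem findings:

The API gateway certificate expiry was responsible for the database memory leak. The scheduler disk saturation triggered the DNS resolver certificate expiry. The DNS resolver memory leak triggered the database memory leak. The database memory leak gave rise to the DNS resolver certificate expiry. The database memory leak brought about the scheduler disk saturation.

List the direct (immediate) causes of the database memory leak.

the API gateway certificate expiry, the DNS resolver memory leak → the database memory leak with nothing further upstream stated.

the API gateway certificate expiry, the DNS resolver memory leak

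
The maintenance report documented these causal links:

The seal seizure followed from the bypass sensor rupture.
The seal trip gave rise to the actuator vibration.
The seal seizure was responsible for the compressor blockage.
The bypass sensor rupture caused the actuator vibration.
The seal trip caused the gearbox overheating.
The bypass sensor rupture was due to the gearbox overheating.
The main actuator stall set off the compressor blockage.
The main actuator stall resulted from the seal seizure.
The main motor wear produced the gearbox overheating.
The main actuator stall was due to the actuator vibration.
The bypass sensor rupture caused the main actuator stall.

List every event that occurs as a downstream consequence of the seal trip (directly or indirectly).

Direct effects: the gearbox overheating, the actuator vibration.
2 steps out: the bypass sensor rupture, the main actuator stall.
3 steps out: the seal seizure, the compressor blockage.
Not reachable from it: the main motor wear.

the actuator vibration, the bypass sensor rupture, the compressor blockage, the gearbox overheating, the main actuator stall, the seal seizure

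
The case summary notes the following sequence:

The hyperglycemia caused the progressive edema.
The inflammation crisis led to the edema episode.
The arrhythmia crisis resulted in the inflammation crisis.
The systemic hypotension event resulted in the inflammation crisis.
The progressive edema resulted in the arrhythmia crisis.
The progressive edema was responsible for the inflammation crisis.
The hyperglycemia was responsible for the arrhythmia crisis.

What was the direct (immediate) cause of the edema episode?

the inflammation crisis

Upstream contributors include the hyperglycemia, the progressive edema, the systemic hypotension event, the arrhythmia crisis, but only the inflammation crisis feeds directly into the edema episode.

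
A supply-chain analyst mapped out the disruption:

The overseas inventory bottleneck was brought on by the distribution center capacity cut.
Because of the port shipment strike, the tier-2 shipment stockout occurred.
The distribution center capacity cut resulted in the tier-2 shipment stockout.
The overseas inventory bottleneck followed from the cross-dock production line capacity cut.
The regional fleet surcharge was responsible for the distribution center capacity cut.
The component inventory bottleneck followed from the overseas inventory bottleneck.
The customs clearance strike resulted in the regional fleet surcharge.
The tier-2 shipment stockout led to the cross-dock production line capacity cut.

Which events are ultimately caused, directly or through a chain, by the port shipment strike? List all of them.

the component inventory bottleneck, the cross-dock production line capacity cut, the overseas inventory bottleneck, the tier-2 shipment stockout

Direct effects: the tier-2 shipment stockout.
2 steps out: the cross-dock production line capacity cut.
3 steps out: the overseas inventory bottleneck.
4 steps out: the component inventory bottleneck.
Not reachable from it: the customs clearance strike, the regional fleet surcharge, the distribution center capacity cut.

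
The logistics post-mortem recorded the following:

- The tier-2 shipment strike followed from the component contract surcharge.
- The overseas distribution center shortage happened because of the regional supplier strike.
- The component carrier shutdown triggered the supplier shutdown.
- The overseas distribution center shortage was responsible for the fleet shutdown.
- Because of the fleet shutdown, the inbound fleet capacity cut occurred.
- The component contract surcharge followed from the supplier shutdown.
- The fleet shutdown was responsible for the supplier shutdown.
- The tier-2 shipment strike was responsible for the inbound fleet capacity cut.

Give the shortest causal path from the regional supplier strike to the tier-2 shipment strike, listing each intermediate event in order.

the regional supplier strike → the overseas distribution center shortage → the fleet shutdown → the supplier shutdown → the component contract surcharge → the tier-2 shipment strike

the regional supplier strike → the overseas distribution center shortage
the overseas distribution center shortage → the fleet shutdown
the fleet shutdown → the supplier shutdown
the supplier shutdown → the component contract surcharge
the component contract surcharge → the tier-2 shipment strike
Length: 5 steps.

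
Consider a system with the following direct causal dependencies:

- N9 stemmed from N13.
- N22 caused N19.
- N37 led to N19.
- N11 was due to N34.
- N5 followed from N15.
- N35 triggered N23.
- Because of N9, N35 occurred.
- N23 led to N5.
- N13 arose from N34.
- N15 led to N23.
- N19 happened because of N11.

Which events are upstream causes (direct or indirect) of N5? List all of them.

Immediate causes of N5: N15, N23.
Further upstream: N34, N13, N9, N35.

N13, N15, N23, N34, N35, N9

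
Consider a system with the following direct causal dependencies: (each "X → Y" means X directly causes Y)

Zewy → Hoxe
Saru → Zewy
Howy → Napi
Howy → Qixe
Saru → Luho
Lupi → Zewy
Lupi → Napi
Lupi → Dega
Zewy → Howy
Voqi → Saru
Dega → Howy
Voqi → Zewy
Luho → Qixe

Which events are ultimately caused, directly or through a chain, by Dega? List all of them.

Direct effects: Howy.
2 steps out: Napi, Qixe.
Not reachable from it: Voqi, Saru, Lupi, Zewy, Luho, Hoxe.

Howy, Napi, Qixe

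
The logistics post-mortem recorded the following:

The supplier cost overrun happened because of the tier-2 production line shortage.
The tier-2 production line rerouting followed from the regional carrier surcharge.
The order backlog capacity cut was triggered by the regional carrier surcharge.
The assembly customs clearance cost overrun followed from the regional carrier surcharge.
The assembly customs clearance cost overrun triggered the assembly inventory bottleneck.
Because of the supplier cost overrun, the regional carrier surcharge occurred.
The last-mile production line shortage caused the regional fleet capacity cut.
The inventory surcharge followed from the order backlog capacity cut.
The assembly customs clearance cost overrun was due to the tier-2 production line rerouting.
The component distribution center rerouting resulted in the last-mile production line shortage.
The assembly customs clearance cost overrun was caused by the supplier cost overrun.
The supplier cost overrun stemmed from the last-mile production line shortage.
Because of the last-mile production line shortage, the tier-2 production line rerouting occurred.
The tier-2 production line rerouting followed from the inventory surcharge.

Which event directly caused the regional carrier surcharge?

the supplier cost overrun

Upstream contributors include the component distribution center rerouting, the last-mile production line shortage, the tier-2 production line shortage, but only the supplier cost overrun feeds directly into the regional carrier surcharge.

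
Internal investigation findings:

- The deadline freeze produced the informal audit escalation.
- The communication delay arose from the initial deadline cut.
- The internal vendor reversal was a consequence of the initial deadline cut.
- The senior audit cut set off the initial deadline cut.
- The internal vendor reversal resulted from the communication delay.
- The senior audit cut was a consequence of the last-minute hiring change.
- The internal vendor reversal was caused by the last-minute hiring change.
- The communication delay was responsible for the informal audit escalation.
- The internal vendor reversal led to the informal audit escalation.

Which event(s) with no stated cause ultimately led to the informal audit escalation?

the deadline freeze, the last-minute hiring change

Tracing upstream from the informal audit escalation: the informal audit escalation ← the deadline freeze.
A separate upstream branch: the informal audit escalation ← the internal vendor reversal ← the last-minute hiring change.
Each of those chain origins has no stated cause.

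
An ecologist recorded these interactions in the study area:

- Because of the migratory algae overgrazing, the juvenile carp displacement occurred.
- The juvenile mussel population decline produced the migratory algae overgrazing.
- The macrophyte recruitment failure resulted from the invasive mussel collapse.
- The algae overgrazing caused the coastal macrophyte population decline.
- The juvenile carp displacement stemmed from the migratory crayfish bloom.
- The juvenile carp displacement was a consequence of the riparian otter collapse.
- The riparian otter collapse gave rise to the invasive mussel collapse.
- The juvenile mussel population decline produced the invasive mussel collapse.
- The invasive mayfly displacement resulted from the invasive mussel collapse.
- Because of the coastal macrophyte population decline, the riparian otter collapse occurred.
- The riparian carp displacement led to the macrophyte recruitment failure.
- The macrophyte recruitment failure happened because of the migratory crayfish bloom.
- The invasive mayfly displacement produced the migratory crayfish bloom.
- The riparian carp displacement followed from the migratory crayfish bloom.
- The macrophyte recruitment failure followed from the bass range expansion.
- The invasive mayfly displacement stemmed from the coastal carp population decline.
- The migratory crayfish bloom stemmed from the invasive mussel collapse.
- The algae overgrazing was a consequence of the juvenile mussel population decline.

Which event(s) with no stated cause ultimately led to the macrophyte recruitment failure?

Tracing upstream from the macrophyte recruitment failure: the macrophyte recruitment failure ← the invasive mussel collapse ← the juvenile mussel population decline.
A separate upstream branch: the macrophyte recruitment failure ← the bass range expansion.
A separate upstream branch: the macrophyte recruitment failure ← the migratory crayfish bloom ← the invasive mayfly displacement ← the coastal carp population decline.
Each of those chain origins has no stated cause.

the bass range expansion, the coastal carp population decline, the juvenile mussel population decline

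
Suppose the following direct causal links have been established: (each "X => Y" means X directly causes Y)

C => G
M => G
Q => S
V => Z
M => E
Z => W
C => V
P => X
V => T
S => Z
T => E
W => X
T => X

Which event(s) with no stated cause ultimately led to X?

Tracing upstream from X: X ← W ← Z ← S ← Q.
A separate upstream branch: X ← T ← V ← C.
A separate upstream branch: X ← P.
Each of those chain origins has no stated cause.

C, P, Q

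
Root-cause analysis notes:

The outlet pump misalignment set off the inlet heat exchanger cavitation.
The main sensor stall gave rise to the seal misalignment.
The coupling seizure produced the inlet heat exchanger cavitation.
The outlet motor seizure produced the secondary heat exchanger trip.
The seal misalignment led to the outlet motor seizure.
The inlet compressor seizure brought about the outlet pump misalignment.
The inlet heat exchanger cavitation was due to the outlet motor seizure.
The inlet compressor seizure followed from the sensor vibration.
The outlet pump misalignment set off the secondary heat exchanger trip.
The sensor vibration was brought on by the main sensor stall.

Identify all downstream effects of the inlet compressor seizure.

the inlet heat exchanger cavitation, the outlet pump misalignment, the secondary heat exchanger trip

Direct effects: the outlet pump misalignment.
2 steps out: the secondary heat exchanger trip, the inlet heat exchanger cavitation.
Not reachable from it: the main sensor stall, the sensor vibration, the seal misalignment, the outlet motor seizure, the coupling seizure.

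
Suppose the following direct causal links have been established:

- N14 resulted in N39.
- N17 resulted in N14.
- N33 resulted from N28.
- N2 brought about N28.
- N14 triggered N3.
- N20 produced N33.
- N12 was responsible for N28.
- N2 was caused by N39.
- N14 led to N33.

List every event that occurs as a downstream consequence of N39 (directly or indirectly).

Direct effects: N2.
2 steps out: N28.
3 steps out: N33.
Not reachable from it: N17, N14, N12, N20, N3.

N2, N28, N33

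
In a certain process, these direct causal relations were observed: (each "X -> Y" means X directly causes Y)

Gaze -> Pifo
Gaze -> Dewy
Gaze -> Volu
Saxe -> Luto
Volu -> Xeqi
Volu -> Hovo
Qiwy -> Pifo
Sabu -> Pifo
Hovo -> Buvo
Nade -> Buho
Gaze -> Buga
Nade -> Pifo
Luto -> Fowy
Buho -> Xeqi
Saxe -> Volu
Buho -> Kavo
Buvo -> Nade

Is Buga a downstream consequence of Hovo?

No

Hovo leads to Buvo, Nade, Buho, Kavo, Pifo, Xeqi; Buga is not among them.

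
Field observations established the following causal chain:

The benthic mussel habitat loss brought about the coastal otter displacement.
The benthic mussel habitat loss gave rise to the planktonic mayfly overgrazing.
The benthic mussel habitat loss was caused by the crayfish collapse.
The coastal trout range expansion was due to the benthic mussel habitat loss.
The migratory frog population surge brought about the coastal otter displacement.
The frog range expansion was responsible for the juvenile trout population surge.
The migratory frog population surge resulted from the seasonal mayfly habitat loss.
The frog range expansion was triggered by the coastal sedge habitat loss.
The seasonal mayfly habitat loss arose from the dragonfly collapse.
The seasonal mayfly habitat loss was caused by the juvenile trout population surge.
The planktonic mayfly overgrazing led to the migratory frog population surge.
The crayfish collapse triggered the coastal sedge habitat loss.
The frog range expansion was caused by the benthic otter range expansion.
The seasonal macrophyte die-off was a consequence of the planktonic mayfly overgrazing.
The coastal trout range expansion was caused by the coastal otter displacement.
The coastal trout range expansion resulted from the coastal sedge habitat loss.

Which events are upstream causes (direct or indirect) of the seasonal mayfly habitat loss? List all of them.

the benthic otter range expansion, the coastal sedge habitat loss, the crayfish collapse, the dragonfly collapse, the frog range expansion, the juvenile trout population surge

Immediate causes of the seasonal mayfly habitat loss: the dragonfly collapse, the juvenile trout population surge.
Further upstream: the crayfish collapse, the benthic otter range expansion, the coastal sedge habitat loss, the frog range expansion.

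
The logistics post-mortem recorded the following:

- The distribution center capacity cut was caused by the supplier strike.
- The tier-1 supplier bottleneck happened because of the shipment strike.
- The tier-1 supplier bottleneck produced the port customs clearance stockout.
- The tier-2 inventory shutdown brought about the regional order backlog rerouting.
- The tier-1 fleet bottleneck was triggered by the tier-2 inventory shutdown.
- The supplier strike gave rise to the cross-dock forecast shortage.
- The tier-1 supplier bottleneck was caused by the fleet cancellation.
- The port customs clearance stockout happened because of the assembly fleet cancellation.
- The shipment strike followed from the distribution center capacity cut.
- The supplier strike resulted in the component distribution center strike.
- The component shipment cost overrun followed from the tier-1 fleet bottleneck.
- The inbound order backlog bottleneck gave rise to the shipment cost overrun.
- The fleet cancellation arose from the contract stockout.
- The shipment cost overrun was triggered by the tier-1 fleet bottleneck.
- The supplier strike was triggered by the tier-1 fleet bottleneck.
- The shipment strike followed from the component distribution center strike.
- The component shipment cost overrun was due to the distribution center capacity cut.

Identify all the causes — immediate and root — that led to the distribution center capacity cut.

Immediate cause of the distribution center capacity cut: the supplier strike.
Further upstream: the tier-2 inventory shutdown, the tier-1 fleet bottleneck.

the supplier strike, the tier-1 fleet bottleneck, the tier-2 inventory shutdown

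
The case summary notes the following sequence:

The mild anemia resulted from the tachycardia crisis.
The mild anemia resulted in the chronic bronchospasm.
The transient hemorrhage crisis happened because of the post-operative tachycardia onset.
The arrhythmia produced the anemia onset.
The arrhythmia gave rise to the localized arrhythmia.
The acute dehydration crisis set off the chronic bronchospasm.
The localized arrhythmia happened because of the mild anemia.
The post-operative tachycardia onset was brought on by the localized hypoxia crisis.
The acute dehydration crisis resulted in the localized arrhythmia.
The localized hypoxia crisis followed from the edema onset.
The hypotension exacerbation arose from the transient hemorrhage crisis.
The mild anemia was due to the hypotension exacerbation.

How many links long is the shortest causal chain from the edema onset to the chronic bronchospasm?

6

Shortest chain: the edema onset → the localized hypoxia crisis → the post-operative tachycardia onset → the transient hemorrhage crisis → the hypotension exacerbation → the mild anemia → the chronic bronchospasm.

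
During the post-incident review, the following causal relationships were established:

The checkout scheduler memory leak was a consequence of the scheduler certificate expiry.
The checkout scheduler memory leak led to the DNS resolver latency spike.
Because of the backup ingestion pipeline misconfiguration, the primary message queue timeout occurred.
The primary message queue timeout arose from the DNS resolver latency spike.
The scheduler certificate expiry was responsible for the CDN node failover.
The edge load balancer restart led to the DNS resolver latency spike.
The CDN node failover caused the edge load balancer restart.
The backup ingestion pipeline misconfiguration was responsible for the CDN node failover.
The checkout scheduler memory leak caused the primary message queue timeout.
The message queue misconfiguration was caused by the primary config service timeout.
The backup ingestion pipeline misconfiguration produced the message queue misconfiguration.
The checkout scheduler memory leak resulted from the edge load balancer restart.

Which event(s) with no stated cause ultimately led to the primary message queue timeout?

the backup ingestion pipeline misconfiguration, the scheduler certificate expiry

Tracing upstream from the primary message queue timeout: the primary message queue timeout ← the backup ingestion pipeline misconfiguration.
A separate upstream branch: the primary message queue timeout ← the checkout scheduler memory leak ← the scheduler certificate expiry.
Each of those chain origins has no stated cause.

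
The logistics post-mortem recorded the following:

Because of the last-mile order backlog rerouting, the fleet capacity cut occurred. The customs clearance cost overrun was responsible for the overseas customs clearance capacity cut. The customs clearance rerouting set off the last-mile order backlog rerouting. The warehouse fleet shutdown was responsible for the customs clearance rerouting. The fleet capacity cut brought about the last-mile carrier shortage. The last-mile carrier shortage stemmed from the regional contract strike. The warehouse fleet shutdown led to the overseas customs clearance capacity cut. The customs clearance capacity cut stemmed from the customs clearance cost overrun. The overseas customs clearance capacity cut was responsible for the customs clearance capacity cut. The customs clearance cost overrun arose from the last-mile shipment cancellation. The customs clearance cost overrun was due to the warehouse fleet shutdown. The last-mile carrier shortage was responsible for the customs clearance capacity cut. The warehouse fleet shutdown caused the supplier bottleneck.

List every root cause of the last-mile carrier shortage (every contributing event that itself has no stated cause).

the regional contract strike, the warehouse fleet shutdown

Tracing upstream from the last-mile carrier shortage: the last-mile carrier shortage ← the fleet capacity cut ← the last-mile order backlog rerouting ← the customs clearance rerouting ← the warehouse fleet shutdown.
A separate upstream branch: the last-mile carrier shortage ← the regional contract strike.
Each of those chain origins has no stated cause.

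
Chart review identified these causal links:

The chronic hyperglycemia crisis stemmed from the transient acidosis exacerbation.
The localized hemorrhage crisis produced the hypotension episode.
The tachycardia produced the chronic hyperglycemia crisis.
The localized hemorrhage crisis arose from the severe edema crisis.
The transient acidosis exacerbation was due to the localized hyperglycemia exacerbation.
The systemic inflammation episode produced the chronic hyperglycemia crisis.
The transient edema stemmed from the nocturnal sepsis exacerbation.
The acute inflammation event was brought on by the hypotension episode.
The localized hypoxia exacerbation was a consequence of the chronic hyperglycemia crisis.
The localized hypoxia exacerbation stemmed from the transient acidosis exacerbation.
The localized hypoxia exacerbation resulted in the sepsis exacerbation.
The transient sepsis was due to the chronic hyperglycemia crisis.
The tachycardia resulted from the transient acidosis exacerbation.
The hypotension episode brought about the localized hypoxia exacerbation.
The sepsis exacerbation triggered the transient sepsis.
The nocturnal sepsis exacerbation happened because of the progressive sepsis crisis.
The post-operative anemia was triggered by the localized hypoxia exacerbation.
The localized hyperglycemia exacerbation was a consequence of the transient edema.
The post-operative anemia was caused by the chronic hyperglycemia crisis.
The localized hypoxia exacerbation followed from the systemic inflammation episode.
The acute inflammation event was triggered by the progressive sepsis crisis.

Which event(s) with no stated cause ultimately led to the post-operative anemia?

Tracing upstream from the post-operative anemia: the post-operative anemia ← the localized hypoxia exacerbation ← the hypotension episode ← the localized hemorrhage crisis ← the severe edema crisis.
A separate upstream branch: the post-operative anemia ← the chronic hyperglycemia crisis ← the transient acidosis exacerbation ← the localized hyperglycemia exacerbation ← the transient edema ← the nocturnal sepsis exacerbation ← the progressive sepsis crisis.
A separate upstream branch: the post-operative anemia ← the chronic hyperglycemia crisis ← the systemic inflammation episode.
Each of those chain origins has no stated cause.

the progressive sepsis crisis, the severe edema crisis, the systemic inflammation episode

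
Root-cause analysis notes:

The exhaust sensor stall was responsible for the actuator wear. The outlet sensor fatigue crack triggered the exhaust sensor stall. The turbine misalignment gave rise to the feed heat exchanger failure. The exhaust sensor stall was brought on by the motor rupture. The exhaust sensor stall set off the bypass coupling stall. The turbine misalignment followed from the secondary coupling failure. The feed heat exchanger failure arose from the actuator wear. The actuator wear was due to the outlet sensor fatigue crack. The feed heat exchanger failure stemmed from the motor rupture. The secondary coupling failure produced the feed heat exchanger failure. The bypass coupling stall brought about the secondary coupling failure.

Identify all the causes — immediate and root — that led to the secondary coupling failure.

Immediate cause of the secondary coupling failure: the bypass coupling stall.
Further upstream: the outlet sensor fatigue crack, the motor rupture, the exhaust sensor stall.

the bypass coupling stall, the exhaust sensor stall, the motor rupture, the outlet sensor fatigue crack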